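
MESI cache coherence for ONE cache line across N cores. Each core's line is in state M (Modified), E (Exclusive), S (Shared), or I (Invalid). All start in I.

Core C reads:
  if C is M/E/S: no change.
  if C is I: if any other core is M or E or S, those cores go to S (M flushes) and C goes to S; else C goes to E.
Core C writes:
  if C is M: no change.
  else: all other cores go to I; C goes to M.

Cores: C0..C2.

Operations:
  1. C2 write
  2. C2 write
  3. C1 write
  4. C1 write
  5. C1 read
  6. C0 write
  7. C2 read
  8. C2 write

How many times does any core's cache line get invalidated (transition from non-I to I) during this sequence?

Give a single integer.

Answer: 3

Derivation:
Op 1: C2 write [C2 write: invalidate none -> C2=M] -> [I,I,M] (invalidations this op: 0; running total: 0)
Op 2: C2 write [C2 write: already M (modified), no change] -> [I,I,M] (invalidations this op: 0; running total: 0)
Op 3: C1 write [C1 write: invalidate ['C2=M'] -> C1=M] -> [I,M,I] (invalidations this op: 1; running total: 1)
Op 4: C1 write [C1 write: already M (modified), no change] -> [I,M,I] (invalidations this op: 0; running total: 1)
Op 5: C1 read [C1 read: already in M, no change] -> [I,M,I] (invalidations this op: 0; running total: 1)
Op 6: C0 write [C0 write: invalidate ['C1=M'] -> C0=M] -> [M,I,I] (invalidations this op: 1; running total: 2)
Op 7: C2 read [C2 read from I: others=['C0=M'] -> C2=S, others downsized to S] -> [S,I,S] (invalidations this op: 0; running total: 2)
Op 8: C2 write [C2 write: invalidate ['C0=S'] -> C2=M] -> [I,I,M] (invalidations this op: 1; running total: 3)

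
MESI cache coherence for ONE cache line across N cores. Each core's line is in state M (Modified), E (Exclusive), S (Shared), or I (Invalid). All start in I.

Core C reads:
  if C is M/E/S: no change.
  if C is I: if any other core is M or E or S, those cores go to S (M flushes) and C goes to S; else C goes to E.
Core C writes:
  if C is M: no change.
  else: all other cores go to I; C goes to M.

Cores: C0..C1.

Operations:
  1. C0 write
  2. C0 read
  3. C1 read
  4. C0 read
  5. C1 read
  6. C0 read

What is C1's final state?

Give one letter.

Op 1: C0 write [C0 write: invalidate none -> C0=M] -> [M,I]
Op 2: C0 read [C0 read: already in M, no change] -> [M,I]
Op 3: C1 read [C1 read from I: others=['C0=M'] -> C1=S, others downsized to S] -> [S,S]
Op 4: C0 read [C0 read: already in S, no change] -> [S,S]
Op 5: C1 read [C1 read: already in S, no change] -> [S,S]
Op 6: C0 read [C0 read: already in S, no change] -> [S,S]

Answer: S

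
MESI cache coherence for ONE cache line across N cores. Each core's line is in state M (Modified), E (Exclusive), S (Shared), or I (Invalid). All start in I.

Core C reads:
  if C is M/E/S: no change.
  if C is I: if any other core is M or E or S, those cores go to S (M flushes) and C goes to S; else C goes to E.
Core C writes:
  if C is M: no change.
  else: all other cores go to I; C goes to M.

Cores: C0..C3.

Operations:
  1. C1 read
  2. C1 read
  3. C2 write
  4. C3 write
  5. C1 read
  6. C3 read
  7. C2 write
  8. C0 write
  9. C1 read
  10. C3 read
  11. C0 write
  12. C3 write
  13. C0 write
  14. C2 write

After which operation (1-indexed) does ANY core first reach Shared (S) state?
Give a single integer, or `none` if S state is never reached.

Answer: 5

Derivation:
Op 1: C1 read [C1 read from I: no other sharers -> C1=E (exclusive)] -> [I,E,I,I]
Op 2: C1 read [C1 read: already in E, no change] -> [I,E,I,I]
Op 3: C2 write [C2 write: invalidate ['C1=E'] -> C2=M] -> [I,I,M,I]
Op 4: C3 write [C3 write: invalidate ['C2=M'] -> C3=M] -> [I,I,I,M]
Op 5: C1 read [C1 read from I: others=['C3=M'] -> C1=S, others downsized to S] -> [I,S,I,S]
  -> First S state at op 5; remaining ops need not be traced.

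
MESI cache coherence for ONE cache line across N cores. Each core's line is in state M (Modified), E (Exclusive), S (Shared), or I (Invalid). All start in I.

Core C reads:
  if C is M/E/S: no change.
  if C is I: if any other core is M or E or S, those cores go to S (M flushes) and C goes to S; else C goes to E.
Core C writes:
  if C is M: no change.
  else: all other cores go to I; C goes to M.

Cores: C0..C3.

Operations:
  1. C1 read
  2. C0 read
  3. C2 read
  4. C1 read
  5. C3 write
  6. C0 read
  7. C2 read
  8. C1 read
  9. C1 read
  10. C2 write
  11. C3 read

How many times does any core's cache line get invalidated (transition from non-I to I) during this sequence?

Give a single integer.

Answer: 6

Derivation:
Op 1: C1 read [C1 read from I: no other sharers -> C1=E (exclusive)] -> [I,E,I,I] (invalidations this op: 0; running total: 0)
Op 2: C0 read [C0 read from I: others=['C1=E'] -> C0=S, others downsized to S] -> [S,S,I,I] (invalidations this op: 0; running total: 0)
Op 3: C2 read [C2 read from I: others=['C0=S', 'C1=S'] -> C2=S, others downsized to S] -> [S,S,S,I] (invalidations this op: 0; running total: 0)
Op 4: C1 read [C1 read: already in S, no change] -> [S,S,S,I] (invalidations this op: 0; running total: 0)
Op 5: C3 write [C3 write: invalidate ['C0=S', 'C1=S', 'C2=S'] -> C3=M] -> [I,I,I,M] (invalidations this op: 3; running total: 3)
Op 6: C0 read [C0 read from I: others=['C3=M'] -> C0=S, others downsized to S] -> [S,I,I,S] (invalidations this op: 0; running total: 3)
Op 7: C2 read [C2 read from I: others=['C0=S', 'C3=S'] -> C2=S, others downsized to S] -> [S,I,S,S] (invalidations this op: 0; running total: 3)
Op 8: C1 read [C1 read from I: others=['C0=S', 'C2=S', 'C3=S'] -> C1=S, others downsized to S] -> [S,S,S,S] (invalidations this op: 0; running total: 3)
Op 9: C1 read [C1 read: already in S, no change] -> [S,S,S,S] (invalidations this op: 0; running total: 3)
Op 10: C2 write [C2 write: invalidate ['C0=S', 'C1=S', 'C3=S'] -> C2=M] -> [I,I,M,I] (invalidations this op: 3; running total: 6)
Op 11: C3 read [C3 read from I: others=['C2=M'] -> C3=S, others downsized to S] -> [I,I,S,S] (invalidations this op: 0; running total: 6)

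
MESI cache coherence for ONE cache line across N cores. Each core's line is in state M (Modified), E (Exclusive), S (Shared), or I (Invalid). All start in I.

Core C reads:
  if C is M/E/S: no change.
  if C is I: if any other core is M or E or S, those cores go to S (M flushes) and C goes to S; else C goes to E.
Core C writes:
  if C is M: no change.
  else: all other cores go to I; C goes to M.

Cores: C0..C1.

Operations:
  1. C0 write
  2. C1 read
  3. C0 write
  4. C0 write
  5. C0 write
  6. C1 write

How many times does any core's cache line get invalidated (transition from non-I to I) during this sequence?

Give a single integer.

Answer: 2

Derivation:
Op 1: C0 write [C0 write: invalidate none -> C0=M] -> [M,I] (invalidations this op: 0; running total: 0)
Op 2: C1 read [C1 read from I: others=['C0=M'] -> C1=S, others downsized to S] -> [S,S] (invalidations this op: 0; running total: 0)
Op 3: C0 write [C0 write: invalidate ['C1=S'] -> C0=M] -> [M,I] (invalidations this op: 1; running total: 1)
Op 4: C0 write [C0 write: already M (modified), no change] -> [M,I] (invalidations this op: 0; running total: 1)
Op 5: C0 write [C0 write: already M (modified), no change] -> [M,I] (invalidations this op: 0; running total: 1)
Op 6: C1 write [C1 write: invalidate ['C0=M'] -> C1=M] -> [I,M] (invalidations this op: 1; running total: 2)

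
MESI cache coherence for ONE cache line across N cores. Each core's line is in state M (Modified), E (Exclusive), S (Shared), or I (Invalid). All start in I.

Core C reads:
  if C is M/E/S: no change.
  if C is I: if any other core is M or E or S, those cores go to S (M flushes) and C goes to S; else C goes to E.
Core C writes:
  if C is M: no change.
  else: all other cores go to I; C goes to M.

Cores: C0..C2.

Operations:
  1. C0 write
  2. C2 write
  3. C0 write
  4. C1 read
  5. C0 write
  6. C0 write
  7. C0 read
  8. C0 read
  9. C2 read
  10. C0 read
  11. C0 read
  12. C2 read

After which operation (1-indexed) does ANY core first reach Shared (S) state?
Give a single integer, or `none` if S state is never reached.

Op 1: C0 write [C0 write: invalidate none -> C0=M] -> [M,I,I]
Op 2: C2 write [C2 write: invalidate ['C0=M'] -> C2=M] -> [I,I,M]
Op 3: C0 write [C0 write: invalidate ['C2=M'] -> C0=M] -> [M,I,I]
Op 4: C1 read [C1 read from I: others=['C0=M'] -> C1=S, others downsized to S] -> [S,S,I]
  -> First S state at op 4; remaining ops need not be traced.

Answer: 4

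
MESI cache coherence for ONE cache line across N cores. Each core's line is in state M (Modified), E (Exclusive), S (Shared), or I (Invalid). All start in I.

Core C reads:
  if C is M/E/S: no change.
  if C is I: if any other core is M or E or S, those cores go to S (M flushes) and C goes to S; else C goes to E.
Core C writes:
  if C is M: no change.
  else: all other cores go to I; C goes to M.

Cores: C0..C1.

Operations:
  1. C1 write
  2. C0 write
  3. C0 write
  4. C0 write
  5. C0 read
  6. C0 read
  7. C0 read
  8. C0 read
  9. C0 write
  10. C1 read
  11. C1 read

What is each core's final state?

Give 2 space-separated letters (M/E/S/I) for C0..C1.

Op 1: C1 write [C1 write: invalidate none -> C1=M] -> [I,M]
Op 2: C0 write [C0 write: invalidate ['C1=M'] -> C0=M] -> [M,I]
Op 3: C0 write [C0 write: already M (modified), no change] -> [M,I]
Op 4: C0 write [C0 write: already M (modified), no change] -> [M,I]
Op 5: C0 read [C0 read: already in M, no change] -> [M,I]
Op 6: C0 read [C0 read: already in M, no change] -> [M,I]
Op 7: C0 read [C0 read: already in M, no change] -> [M,I]
Op 8: C0 read [C0 read: already in M, no change] -> [M,I]
Op 9: C0 write [C0 write: already M (modified), no change] -> [M,I]
Op 10: C1 read [C1 read from I: others=['C0=M'] -> C1=S, others downsized to S] -> [S,S]
Op 11: C1 read [C1 read: already in S, no change] -> [S,S]

Answer: S S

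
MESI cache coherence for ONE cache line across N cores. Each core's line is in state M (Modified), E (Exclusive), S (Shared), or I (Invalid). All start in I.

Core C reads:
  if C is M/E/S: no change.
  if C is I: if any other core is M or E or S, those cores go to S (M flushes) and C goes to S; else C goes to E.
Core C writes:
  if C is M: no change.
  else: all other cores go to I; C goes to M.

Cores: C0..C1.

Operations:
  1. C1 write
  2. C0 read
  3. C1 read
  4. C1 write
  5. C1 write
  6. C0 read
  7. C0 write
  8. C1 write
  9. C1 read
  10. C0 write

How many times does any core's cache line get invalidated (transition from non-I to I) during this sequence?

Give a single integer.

Op 1: C1 write [C1 write: invalidate none -> C1=M] -> [I,M] (invalidations this op: 0; running total: 0)
Op 2: C0 read [C0 read from I: others=['C1=M'] -> C0=S, others downsized to S] -> [S,S] (invalidations this op: 0; running total: 0)
Op 3: C1 read [C1 read: already in S, no change] -> [S,S] (invalidations this op: 0; running total: 0)
Op 4: C1 write [C1 write: invalidate ['C0=S'] -> C1=M] -> [I,M] (invalidations this op: 1; running total: 1)
Op 5: C1 write [C1 write: already M (modified), no change] -> [I,M] (invalidations this op: 0; running total: 1)
Op 6: C0 read [C0 read from I: others=['C1=M'] -> C0=S, others downsized to S] -> [S,S] (invalidations this op: 0; running total: 1)
Op 7: C0 write [C0 write: invalidate ['C1=S'] -> C0=M] -> [M,I] (invalidations this op: 1; running total: 2)
Op 8: C1 write [C1 write: invalidate ['C0=M'] -> C1=M] -> [I,M] (invalidations this op: 1; running total: 3)
Op 9: C1 read [C1 read: already in M, no change] -> [I,M] (invalidations this op: 0; running total: 3)
Op 10: C0 write [C0 write: invalidate ['C1=M'] -> C0=M] -> [M,I] (invalidations this op: 1; running total: 4)

Answer: 4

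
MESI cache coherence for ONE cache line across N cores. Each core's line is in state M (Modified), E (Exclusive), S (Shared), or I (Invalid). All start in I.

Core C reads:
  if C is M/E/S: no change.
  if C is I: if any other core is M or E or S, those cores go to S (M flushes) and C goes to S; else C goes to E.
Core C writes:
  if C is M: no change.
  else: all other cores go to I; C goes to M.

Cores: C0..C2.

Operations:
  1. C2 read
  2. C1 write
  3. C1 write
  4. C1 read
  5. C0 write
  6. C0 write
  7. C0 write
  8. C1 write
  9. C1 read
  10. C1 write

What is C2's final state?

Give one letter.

Op 1: C2 read [C2 read from I: no other sharers -> C2=E (exclusive)] -> [I,I,E]
Op 2: C1 write [C1 write: invalidate ['C2=E'] -> C1=M] -> [I,M,I]
Op 3: C1 write [C1 write: already M (modified), no change] -> [I,M,I]
Op 4: C1 read [C1 read: already in M, no change] -> [I,M,I]
Op 5: C0 write [C0 write: invalidate ['C1=M'] -> C0=M] -> [M,I,I]
Op 6: C0 write [C0 write: already M (modified), no change] -> [M,I,I]
Op 7: C0 write [C0 write: already M (modified), no change] -> [M,I,I]
Op 8: C1 write [C1 write: invalidate ['C0=M'] -> C1=M] -> [I,M,I]
Op 9: C1 read [C1 read: already in M, no change] -> [I,M,I]
Op 10: C1 write [C1 write: already M (modified), no change] -> [I,M,I]

Answer: I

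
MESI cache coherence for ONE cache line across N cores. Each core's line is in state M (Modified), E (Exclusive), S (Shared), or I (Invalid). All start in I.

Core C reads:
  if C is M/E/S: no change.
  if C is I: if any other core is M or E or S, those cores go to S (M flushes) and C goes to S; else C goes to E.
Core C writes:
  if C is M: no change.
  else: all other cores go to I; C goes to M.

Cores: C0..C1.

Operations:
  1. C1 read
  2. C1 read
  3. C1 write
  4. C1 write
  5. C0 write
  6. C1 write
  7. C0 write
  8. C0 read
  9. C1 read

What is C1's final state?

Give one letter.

Answer: S

Derivation:
Op 1: C1 read [C1 read from I: no other sharers -> C1=E (exclusive)] -> [I,E]
Op 2: C1 read [C1 read: already in E, no change] -> [I,E]
Op 3: C1 write [C1 write: invalidate none -> C1=M] -> [I,M]
Op 4: C1 write [C1 write: already M (modified), no change] -> [I,M]
Op 5: C0 write [C0 write: invalidate ['C1=M'] -> C0=M] -> [M,I]
Op 6: C1 write [C1 write: invalidate ['C0=M'] -> C1=M] -> [I,M]
Op 7: C0 write [C0 write: invalidate ['C1=M'] -> C0=M] -> [M,I]
Op 8: C0 read [C0 read: already in M, no change] -> [M,I]
Op 9: C1 read [C1 read from I: others=['C0=M'] -> C1=S, others downsized to S] -> [S,S]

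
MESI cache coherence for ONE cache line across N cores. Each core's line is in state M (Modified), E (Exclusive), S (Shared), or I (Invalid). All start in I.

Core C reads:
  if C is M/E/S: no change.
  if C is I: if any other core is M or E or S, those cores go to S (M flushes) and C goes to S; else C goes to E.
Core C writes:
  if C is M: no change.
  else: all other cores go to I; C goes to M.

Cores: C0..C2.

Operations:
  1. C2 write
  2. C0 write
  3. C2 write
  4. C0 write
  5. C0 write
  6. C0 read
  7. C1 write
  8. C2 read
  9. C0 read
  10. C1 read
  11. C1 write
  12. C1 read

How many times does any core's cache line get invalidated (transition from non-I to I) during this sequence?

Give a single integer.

Answer: 6

Derivation:
Op 1: C2 write [C2 write: invalidate none -> C2=M] -> [I,I,M] (invalidations this op: 0; running total: 0)
Op 2: C0 write [C0 write: invalidate ['C2=M'] -> C0=M] -> [M,I,I] (invalidations this op: 1; running total: 1)
Op 3: C2 write [C2 write: invalidate ['C0=M'] -> C2=M] -> [I,I,M] (invalidations this op: 1; running total: 2)
Op 4: C0 write [C0 write: invalidate ['C2=M'] -> C0=M] -> [M,I,I] (invalidations this op: 1; running total: 3)
Op 5: C0 write [C0 write: already M (modified), no change] -> [M,I,I] (invalidations this op: 0; running total: 3)
Op 6: C0 read [C0 read: already in M, no change] -> [M,I,I] (invalidations this op: 0; running total: 3)
Op 7: C1 write [C1 write: invalidate ['C0=M'] -> C1=M] -> [I,M,I] (invalidations this op: 1; running total: 4)
Op 8: C2 read [C2 read from I: others=['C1=M'] -> C2=S, others downsized to S] -> [I,S,S] (invalidations this op: 0; running total: 4)
Op 9: C0 read [C0 read from I: others=['C1=S', 'C2=S'] -> C0=S, others downsized to S] -> [S,S,S] (invalidations this op: 0; running total: 4)
Op 10: C1 read [C1 read: already in S, no change] -> [S,S,S] (invalidations this op: 0; running total: 4)
Op 11: C1 write [C1 write: invalidate ['C0=S', 'C2=S'] -> C1=M] -> [I,M,I] (invalidations this op: 2; running total: 6)
Op 12: C1 read [C1 read: already in M, no change] -> [I,M,I] (invalidations this op: 0; running total: 6)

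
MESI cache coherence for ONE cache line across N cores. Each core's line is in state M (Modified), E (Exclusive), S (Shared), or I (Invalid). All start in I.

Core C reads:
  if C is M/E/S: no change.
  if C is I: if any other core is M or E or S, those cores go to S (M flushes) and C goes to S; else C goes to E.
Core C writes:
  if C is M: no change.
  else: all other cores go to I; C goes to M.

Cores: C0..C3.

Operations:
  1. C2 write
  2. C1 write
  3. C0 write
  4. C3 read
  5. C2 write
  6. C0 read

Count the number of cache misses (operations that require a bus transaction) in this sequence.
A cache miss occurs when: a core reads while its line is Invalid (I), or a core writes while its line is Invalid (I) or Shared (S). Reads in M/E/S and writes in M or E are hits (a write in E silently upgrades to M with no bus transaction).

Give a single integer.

Answer: 6

Derivation:
Op 1: C2 write [C2 write: invalidate none -> C2=M] -> [I,I,M,I] [MISS #1: write from I]
Op 2: C1 write [C1 write: invalidate ['C2=M'] -> C1=M] -> [I,M,I,I] [MISS #2: write from I]
Op 3: C0 write [C0 write: invalidate ['C1=M'] -> C0=M] -> [M,I,I,I] [MISS #3: write from I]
Op 4: C3 read [C3 read from I: others=['C0=M'] -> C3=S, others downsized to S] -> [S,I,I,S] [MISS #4: read from I]
Op 5: C2 write [C2 write: invalidate ['C0=S', 'C3=S'] -> C2=M] -> [I,I,M,I] [MISS #5: write from I]
Op 6: C0 read [C0 read from I: others=['C2=M'] -> C0=S, others downsized to S] -> [S,I,S,I] [MISS #6: read from I]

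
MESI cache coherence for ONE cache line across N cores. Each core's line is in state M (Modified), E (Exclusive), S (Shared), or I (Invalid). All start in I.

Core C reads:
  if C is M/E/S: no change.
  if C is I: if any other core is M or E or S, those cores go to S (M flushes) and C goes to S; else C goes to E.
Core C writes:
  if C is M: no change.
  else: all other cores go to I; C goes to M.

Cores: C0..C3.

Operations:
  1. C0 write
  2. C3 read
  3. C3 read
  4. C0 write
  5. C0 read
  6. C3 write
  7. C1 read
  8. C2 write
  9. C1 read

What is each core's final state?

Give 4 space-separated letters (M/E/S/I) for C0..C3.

Op 1: C0 write [C0 write: invalidate none -> C0=M] -> [M,I,I,I]
Op 2: C3 read [C3 read from I: others=['C0=M'] -> C3=S, others downsized to S] -> [S,I,I,S]
Op 3: C3 read [C3 read: already in S, no change] -> [S,I,I,S]
Op 4: C0 write [C0 write: invalidate ['C3=S'] -> C0=M] -> [M,I,I,I]
Op 5: C0 read [C0 read: already in M, no change] -> [M,I,I,I]
Op 6: C3 write [C3 write: invalidate ['C0=M'] -> C3=M] -> [I,I,I,M]
Op 7: C1 read [C1 read from I: others=['C3=M'] -> C1=S, others downsized to S] -> [I,S,I,S]
Op 8: C2 write [C2 write: invalidate ['C1=S', 'C3=S'] -> C2=M] -> [I,I,M,I]
Op 9: C1 read [C1 read from I: others=['C2=M'] -> C1=S, others downsized to S] -> [I,S,S,I]

Answer: I S S I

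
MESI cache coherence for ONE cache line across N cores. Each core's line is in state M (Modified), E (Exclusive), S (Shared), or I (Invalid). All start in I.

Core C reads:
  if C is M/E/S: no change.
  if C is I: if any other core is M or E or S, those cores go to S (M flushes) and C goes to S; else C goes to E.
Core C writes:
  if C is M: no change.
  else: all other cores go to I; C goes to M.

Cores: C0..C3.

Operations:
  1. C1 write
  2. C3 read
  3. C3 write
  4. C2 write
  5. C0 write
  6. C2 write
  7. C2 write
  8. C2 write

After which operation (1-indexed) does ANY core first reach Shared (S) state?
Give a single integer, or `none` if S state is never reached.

Answer: 2

Derivation:
Op 1: C1 write [C1 write: invalidate none -> C1=M] -> [I,M,I,I]
Op 2: C3 read [C3 read from I: others=['C1=M'] -> C3=S, others downsized to S] -> [I,S,I,S]
  -> First S state at op 2; remaining ops need not be traced.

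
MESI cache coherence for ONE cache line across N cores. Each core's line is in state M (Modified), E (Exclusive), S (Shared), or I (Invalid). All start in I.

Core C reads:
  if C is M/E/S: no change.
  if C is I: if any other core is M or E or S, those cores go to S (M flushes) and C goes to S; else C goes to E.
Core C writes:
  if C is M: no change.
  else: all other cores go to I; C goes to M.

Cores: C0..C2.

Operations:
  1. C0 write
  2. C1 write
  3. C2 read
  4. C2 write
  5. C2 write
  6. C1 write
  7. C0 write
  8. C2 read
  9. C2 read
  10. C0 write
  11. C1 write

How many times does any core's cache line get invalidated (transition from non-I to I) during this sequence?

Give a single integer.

Op 1: C0 write [C0 write: invalidate none -> C0=M] -> [M,I,I] (invalidations this op: 0; running total: 0)
Op 2: C1 write [C1 write: invalidate ['C0=M'] -> C1=M] -> [I,M,I] (invalidations this op: 1; running total: 1)
Op 3: C2 read [C2 read from I: others=['C1=M'] -> C2=S, others downsized to S] -> [I,S,S] (invalidations this op: 0; running total: 1)
Op 4: C2 write [C2 write: invalidate ['C1=S'] -> C2=M] -> [I,I,M] (invalidations this op: 1; running total: 2)
Op 5: C2 write [C2 write: already M (modified), no change] -> [I,I,M] (invalidations this op: 0; running total: 2)
Op 6: C1 write [C1 write: invalidate ['C2=M'] -> C1=M] -> [I,M,I] (invalidations this op: 1; running total: 3)
Op 7: C0 write [C0 write: invalidate ['C1=M'] -> C0=M] -> [M,I,I] (invalidations this op: 1; running total: 4)
Op 8: C2 read [C2 read from I: others=['C0=M'] -> C2=S, others downsized to S] -> [S,I,S] (invalidations this op: 0; running total: 4)
Op 9: C2 read [C2 read: already in S, no change] -> [S,I,S] (invalidations this op: 0; running total: 4)
Op 10: C0 write [C0 write: invalidate ['C2=S'] -> C0=M] -> [M,I,I] (invalidations this op: 1; running total: 5)
Op 11: C1 write [C1 write: invalidate ['C0=M'] -> C1=M] -> [I,M,I] (invalidations this op: 1; running total: 6)

Answer: 6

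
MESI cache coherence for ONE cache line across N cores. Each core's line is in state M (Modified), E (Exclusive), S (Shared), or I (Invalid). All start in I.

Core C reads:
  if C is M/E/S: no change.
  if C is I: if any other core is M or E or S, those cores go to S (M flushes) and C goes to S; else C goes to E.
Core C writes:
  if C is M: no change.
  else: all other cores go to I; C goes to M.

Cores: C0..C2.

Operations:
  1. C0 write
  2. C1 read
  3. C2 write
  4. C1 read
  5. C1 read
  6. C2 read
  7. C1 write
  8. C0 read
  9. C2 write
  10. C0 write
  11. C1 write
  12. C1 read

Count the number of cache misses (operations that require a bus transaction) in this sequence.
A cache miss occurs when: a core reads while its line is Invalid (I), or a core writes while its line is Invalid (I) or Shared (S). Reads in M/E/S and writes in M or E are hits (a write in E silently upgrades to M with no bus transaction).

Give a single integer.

Answer: 9

Derivation:
Op 1: C0 write [C0 write: invalidate none -> C0=M] -> [M,I,I] [MISS #1: write from I]
Op 2: C1 read [C1 read from I: others=['C0=M'] -> C1=S, others downsized to S] -> [S,S,I] [MISS #2: read from I]
Op 3: C2 write [C2 write: invalidate ['C0=S', 'C1=S'] -> C2=M] -> [I,I,M] [MISS #3: write from I]
Op 4: C1 read [C1 read from I: others=['C2=M'] -> C1=S, others downsized to S] -> [I,S,S] [MISS #4: read from I]
Op 5: C1 read [C1 read: already in S, no change] -> [I,S,S] [hit: read from S]
Op 6: C2 read [C2 read: already in S, no change] -> [I,S,S] [hit: read from S]
Op 7: C1 write [C1 write: invalidate ['C2=S'] -> C1=M] -> [I,M,I] [MISS #5: write from S]
Op 8: C0 read [C0 read from I: others=['C1=M'] -> C0=S, others downsized to S] -> [S,S,I] [MISS #6: read from I]
Op 9: C2 write [C2 write: invalidate ['C0=S', 'C1=S'] -> C2=M] -> [I,I,M] [MISS #7: write from I]
Op 10: C0 write [C0 write: invalidate ['C2=M'] -> C0=M] -> [M,I,I] [MISS #8: write from I]
Op 11: C1 write [C1 write: invalidate ['C0=M'] -> C1=M] -> [I,M,I] [MISS #9: write from I]
Op 12: C1 read [C1 read: already in M, no change] -> [I,M,I] [hit: read from M]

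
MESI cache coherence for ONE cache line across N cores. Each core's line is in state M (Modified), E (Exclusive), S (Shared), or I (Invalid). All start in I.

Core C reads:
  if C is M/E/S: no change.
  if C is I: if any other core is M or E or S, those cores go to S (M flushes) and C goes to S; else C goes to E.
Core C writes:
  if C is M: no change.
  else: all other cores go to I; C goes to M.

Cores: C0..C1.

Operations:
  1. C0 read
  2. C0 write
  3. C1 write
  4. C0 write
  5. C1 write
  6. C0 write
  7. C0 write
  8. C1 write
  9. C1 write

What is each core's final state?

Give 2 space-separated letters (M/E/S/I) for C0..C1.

Op 1: C0 read [C0 read from I: no other sharers -> C0=E (exclusive)] -> [E,I]
Op 2: C0 write [C0 write: invalidate none -> C0=M] -> [M,I]
Op 3: C1 write [C1 write: invalidate ['C0=M'] -> C1=M] -> [I,M]
Op 4: C0 write [C0 write: invalidate ['C1=M'] -> C0=M] -> [M,I]
Op 5: C1 write [C1 write: invalidate ['C0=M'] -> C1=M] -> [I,M]
Op 6: C0 write [C0 write: invalidate ['C1=M'] -> C0=M] -> [M,I]
Op 7: C0 write [C0 write: already M (modified), no change] -> [M,I]
Op 8: C1 write [C1 write: invalidate ['C0=M'] -> C1=M] -> [I,M]
Op 9: C1 write [C1 write: already M (modified), no change] -> [I,M]

Answer: I M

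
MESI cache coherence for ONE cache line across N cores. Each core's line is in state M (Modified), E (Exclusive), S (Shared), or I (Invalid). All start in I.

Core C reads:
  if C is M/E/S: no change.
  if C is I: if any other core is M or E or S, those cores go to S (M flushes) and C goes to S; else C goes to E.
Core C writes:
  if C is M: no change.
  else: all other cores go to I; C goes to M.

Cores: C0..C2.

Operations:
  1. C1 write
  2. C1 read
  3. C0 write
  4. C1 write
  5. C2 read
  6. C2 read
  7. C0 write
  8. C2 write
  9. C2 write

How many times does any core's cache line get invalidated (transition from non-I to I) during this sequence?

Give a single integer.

Answer: 5

Derivation:
Op 1: C1 write [C1 write: invalidate none -> C1=M] -> [I,M,I] (invalidations this op: 0; running total: 0)
Op 2: C1 read [C1 read: already in M, no change] -> [I,M,I] (invalidations this op: 0; running total: 0)
Op 3: C0 write [C0 write: invalidate ['C1=M'] -> C0=M] -> [M,I,I] (invalidations this op: 1; running total: 1)
Op 4: C1 write [C1 write: invalidate ['C0=M'] -> C1=M] -> [I,M,I] (invalidations this op: 1; running total: 2)
Op 5: C2 read [C2 read from I: others=['C1=M'] -> C2=S, others downsized to S] -> [I,S,S] (invalidations this op: 0; running total: 2)
Op 6: C2 read [C2 read: already in S, no change] -> [I,S,S] (invalidations this op: 0; running total: 2)
Op 7: C0 write [C0 write: invalidate ['C1=S', 'C2=S'] -> C0=M] -> [M,I,I] (invalidations this op: 2; running total: 4)
Op 8: C2 write [C2 write: invalidate ['C0=M'] -> C2=M] -> [I,I,M] (invalidations this op: 1; running total: 5)
Op 9: C2 write [C2 write: already M (modified), no change] -> [I,I,M] (invalidations this op: 0; running total: 5)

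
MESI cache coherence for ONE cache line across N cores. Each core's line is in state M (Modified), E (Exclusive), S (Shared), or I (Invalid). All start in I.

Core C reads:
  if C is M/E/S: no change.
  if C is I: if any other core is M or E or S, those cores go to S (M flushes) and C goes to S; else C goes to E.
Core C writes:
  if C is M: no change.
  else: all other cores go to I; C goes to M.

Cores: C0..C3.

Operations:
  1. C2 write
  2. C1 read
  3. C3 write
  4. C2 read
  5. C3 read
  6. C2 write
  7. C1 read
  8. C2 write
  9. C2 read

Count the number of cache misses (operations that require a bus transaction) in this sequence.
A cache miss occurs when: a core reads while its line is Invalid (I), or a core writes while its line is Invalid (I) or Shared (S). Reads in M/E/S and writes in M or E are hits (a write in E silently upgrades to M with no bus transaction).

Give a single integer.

Op 1: C2 write [C2 write: invalidate none -> C2=M] -> [I,I,M,I] [MISS #1: write from I]
Op 2: C1 read [C1 read from I: others=['C2=M'] -> C1=S, others downsized to S] -> [I,S,S,I] [MISS #2: read from I]
Op 3: C3 write [C3 write: invalidate ['C1=S', 'C2=S'] -> C3=M] -> [I,I,I,M] [MISS #3: write from I]
Op 4: C2 read [C2 read from I: others=['C3=M'] -> C2=S, others downsized to S] -> [I,I,S,S] [MISS #4: read from I]
Op 5: C3 read [C3 read: already in S, no change] -> [I,I,S,S] [hit: read from S]
Op 6: C2 write [C2 write: invalidate ['C3=S'] -> C2=M] -> [I,I,M,I] [MISS #5: write from S]
Op 7: C1 read [C1 read from I: others=['C2=M'] -> C1=S, others downsized to S] -> [I,S,S,I] [MISS #6: read from I]
Op 8: C2 write [C2 write: invalidate ['C1=S'] -> C2=M] -> [I,I,M,I] [MISS #7: write from S]
Op 9: C2 read [C2 read: already in M, no change] -> [I,I,M,I] [hit: read from M]

Answer: 7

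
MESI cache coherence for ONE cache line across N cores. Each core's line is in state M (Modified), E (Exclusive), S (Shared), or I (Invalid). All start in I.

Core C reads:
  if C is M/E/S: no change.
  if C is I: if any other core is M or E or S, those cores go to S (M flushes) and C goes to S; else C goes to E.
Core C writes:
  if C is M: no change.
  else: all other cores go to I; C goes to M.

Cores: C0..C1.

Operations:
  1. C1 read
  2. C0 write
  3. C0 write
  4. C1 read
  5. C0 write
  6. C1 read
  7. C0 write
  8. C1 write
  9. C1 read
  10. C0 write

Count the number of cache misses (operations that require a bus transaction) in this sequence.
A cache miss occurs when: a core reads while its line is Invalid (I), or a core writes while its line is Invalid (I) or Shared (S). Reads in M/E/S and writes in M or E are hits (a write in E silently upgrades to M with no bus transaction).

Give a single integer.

Answer: 8

Derivation:
Op 1: C1 read [C1 read from I: no other sharers -> C1=E (exclusive)] -> [I,E] [MISS #1: read from I]
Op 2: C0 write [C0 write: invalidate ['C1=E'] -> C0=M] -> [M,I] [MISS #2: write from I]
Op 3: C0 write [C0 write: already M (modified), no change] -> [M,I] [hit: write from M]
Op 4: C1 read [C1 read from I: others=['C0=M'] -> C1=S, others downsized to S] -> [S,S] [MISS #3: read from I]
Op 5: C0 write [C0 write: invalidate ['C1=S'] -> C0=M] -> [M,I] [MISS #4: write from S]
Op 6: C1 read [C1 read from I: others=['C0=M'] -> C1=S, others downsized to S] -> [S,S] [MISS #5: read from I]
Op 7: C0 write [C0 write: invalidate ['C1=S'] -> C0=M] -> [M,I] [MISS #6: write from S]
Op 8: C1 write [C1 write: invalidate ['C0=M'] -> C1=M] -> [I,M] [MISS #7: write from I]
Op 9: C1 read [C1 read: already in M, no change] -> [I,M] [hit: read from M]
Op 10: C0 write [C0 write: invalidate ['C1=M'] -> C0=M] -> [M,I] [MISS #8: write from I]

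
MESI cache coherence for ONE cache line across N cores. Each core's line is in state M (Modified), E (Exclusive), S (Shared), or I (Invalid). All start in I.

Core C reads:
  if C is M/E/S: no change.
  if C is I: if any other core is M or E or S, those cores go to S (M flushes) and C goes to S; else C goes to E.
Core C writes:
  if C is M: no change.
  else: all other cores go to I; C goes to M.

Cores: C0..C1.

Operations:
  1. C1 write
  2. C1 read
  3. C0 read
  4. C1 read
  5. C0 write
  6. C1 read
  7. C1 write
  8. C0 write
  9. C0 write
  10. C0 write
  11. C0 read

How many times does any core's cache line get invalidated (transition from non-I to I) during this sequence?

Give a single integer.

Op 1: C1 write [C1 write: invalidate none -> C1=M] -> [I,M] (invalidations this op: 0; running total: 0)
Op 2: C1 read [C1 read: already in M, no change] -> [I,M] (invalidations this op: 0; running total: 0)
Op 3: C0 read [C0 read from I: others=['C1=M'] -> C0=S, others downsized to S] -> [S,S] (invalidations this op: 0; running total: 0)
Op 4: C1 read [C1 read: already in S, no change] -> [S,S] (invalidations this op: 0; running total: 0)
Op 5: C0 write [C0 write: invalidate ['C1=S'] -> C0=M] -> [M,I] (invalidations this op: 1; running total: 1)
Op 6: C1 read [C1 read from I: others=['C0=M'] -> C1=S, others downsized to S] -> [S,S] (invalidations this op: 0; running total: 1)
Op 7: C1 write [C1 write: invalidate ['C0=S'] -> C1=M] -> [I,M] (invalidations this op: 1; running total: 2)
Op 8: C0 write [C0 write: invalidate ['C1=M'] -> C0=M] -> [M,I] (invalidations this op: 1; running total: 3)
Op 9: C0 write [C0 write: already M (modified), no change] -> [M,I] (invalidations this op: 0; running total: 3)
Op 10: C0 write [C0 write: already M (modified), no change] -> [M,I] (invalidations this op: 0; running total: 3)
Op 11: C0 read [C0 read: already in M, no change] -> [M,I] (invalidations this op: 0; running total: 3)

Answer: 3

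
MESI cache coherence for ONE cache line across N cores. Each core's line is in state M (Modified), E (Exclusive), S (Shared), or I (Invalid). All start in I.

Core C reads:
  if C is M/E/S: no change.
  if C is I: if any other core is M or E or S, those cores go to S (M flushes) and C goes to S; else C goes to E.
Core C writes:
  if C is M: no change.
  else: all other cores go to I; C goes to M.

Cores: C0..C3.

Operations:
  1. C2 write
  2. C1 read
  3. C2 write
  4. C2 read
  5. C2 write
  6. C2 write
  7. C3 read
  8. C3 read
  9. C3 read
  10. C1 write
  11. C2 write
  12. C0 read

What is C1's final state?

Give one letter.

Answer: I

Derivation:
Op 1: C2 write [C2 write: invalidate none -> C2=M] -> [I,I,M,I]
Op 2: C1 read [C1 read from I: others=['C2=M'] -> C1=S, others downsized to S] -> [I,S,S,I]
Op 3: C2 write [C2 write: invalidate ['C1=S'] -> C2=M] -> [I,I,M,I]
Op 4: C2 read [C2 read: already in M, no change] -> [I,I,M,I]
Op 5: C2 write [C2 write: already M (modified), no change] -> [I,I,M,I]
Op 6: C2 write [C2 write: already M (modified), no change] -> [I,I,M,I]
Op 7: C3 read [C3 read from I: others=['C2=M'] -> C3=S, others downsized to S] -> [I,I,S,S]
Op 8: C3 read [C3 read: already in S, no change] -> [I,I,S,S]
Op 9: C3 read [C3 read: already in S, no change] -> [I,I,S,S]
Op 10: C1 write [C1 write: invalidate ['C2=S', 'C3=S'] -> C1=M] -> [I,M,I,I]
Op 11: C2 write [C2 write: invalidate ['C1=M'] -> C2=M] -> [I,I,M,I]
Op 12: C0 read [C0 read from I: others=['C2=M'] -> C0=S, others downsized to S] -> [S,I,S,I]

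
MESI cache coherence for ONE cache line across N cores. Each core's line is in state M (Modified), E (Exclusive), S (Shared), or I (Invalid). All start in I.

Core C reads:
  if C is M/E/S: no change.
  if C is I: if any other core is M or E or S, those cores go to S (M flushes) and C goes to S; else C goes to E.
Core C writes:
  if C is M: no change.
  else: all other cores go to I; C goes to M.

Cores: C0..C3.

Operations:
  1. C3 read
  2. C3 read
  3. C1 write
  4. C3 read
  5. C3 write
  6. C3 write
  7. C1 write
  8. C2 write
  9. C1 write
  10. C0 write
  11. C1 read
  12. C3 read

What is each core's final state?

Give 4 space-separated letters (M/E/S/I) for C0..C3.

Op 1: C3 read [C3 read from I: no other sharers -> C3=E (exclusive)] -> [I,I,I,E]
Op 2: C3 read [C3 read: already in E, no change] -> [I,I,I,E]
Op 3: C1 write [C1 write: invalidate ['C3=E'] -> C1=M] -> [I,M,I,I]
Op 4: C3 read [C3 read from I: others=['C1=M'] -> C3=S, others downsized to S] -> [I,S,I,S]
Op 5: C3 write [C3 write: invalidate ['C1=S'] -> C3=M] -> [I,I,I,M]
Op 6: C3 write [C3 write: already M (modified), no change] -> [I,I,I,M]
Op 7: C1 write [C1 write: invalidate ['C3=M'] -> C1=M] -> [I,M,I,I]
Op 8: C2 write [C2 write: invalidate ['C1=M'] -> C2=M] -> [I,I,M,I]
Op 9: C1 write [C1 write: invalidate ['C2=M'] -> C1=M] -> [I,M,I,I]
Op 10: C0 write [C0 write: invalidate ['C1=M'] -> C0=M] -> [M,I,I,I]
Op 11: C1 read [C1 read from I: others=['C0=M'] -> C1=S, others downsized to S] -> [S,S,I,I]
Op 12: C3 read [C3 read from I: others=['C0=S', 'C1=S'] -> C3=S, others downsized to S] -> [S,S,I,S]

Answer: S S I S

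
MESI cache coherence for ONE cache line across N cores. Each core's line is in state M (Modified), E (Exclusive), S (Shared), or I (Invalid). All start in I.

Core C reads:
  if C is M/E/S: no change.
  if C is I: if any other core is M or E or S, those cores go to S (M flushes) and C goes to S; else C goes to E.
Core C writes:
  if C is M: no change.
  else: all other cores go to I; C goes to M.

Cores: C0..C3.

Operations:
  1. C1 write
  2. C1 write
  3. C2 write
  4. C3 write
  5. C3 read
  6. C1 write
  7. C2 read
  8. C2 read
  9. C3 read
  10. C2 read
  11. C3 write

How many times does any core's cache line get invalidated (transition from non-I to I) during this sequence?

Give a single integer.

Answer: 5

Derivation:
Op 1: C1 write [C1 write: invalidate none -> C1=M] -> [I,M,I,I] (invalidations this op: 0; running total: 0)
Op 2: C1 write [C1 write: already M (modified), no change] -> [I,M,I,I] (invalidations this op: 0; running total: 0)
Op 3: C2 write [C2 write: invalidate ['C1=M'] -> C2=M] -> [I,I,M,I] (invalidations this op: 1; running total: 1)
Op 4: C3 write [C3 write: invalidate ['C2=M'] -> C3=M] -> [I,I,I,M] (invalidations this op: 1; running total: 2)
Op 5: C3 read [C3 read: already in M, no change] -> [I,I,I,M] (invalidations this op: 0; running total: 2)
Op 6: C1 write [C1 write: invalidate ['C3=M'] -> C1=M] -> [I,M,I,I] (invalidations this op: 1; running total: 3)
Op 7: C2 read [C2 read from I: others=['C1=M'] -> C2=S, others downsized to S] -> [I,S,S,I] (invalidations this op: 0; running total: 3)
Op 8: C2 read [C2 read: already in S, no change] -> [I,S,S,I] (invalidations this op: 0; running total: 3)
Op 9: C3 read [C3 read from I: others=['C1=S', 'C2=S'] -> C3=S, others downsized to S] -> [I,S,S,S] (invalidations this op: 0; running total: 3)
Op 10: C2 read [C2 read: already in S, no change] -> [I,S,S,S] (invalidations this op: 0; running total: 3)
Op 11: C3 write [C3 write: invalidate ['C1=S', 'C2=S'] -> C3=M] -> [I,I,I,M] (invalidations this op: 2; running total: 5)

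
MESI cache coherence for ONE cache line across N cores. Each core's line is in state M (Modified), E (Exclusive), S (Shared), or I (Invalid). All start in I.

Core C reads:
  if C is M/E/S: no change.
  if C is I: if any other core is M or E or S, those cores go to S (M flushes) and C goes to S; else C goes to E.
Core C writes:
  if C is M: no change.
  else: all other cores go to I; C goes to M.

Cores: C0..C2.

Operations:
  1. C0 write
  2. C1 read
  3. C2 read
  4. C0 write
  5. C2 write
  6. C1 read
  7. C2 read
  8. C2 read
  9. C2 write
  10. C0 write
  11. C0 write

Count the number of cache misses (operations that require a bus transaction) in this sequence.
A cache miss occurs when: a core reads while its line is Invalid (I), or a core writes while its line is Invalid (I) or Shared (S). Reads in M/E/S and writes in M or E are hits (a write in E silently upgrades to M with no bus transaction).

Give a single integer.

Op 1: C0 write [C0 write: invalidate none -> C0=M] -> [M,I,I] [MISS #1: write from I]
Op 2: C1 read [C1 read from I: others=['C0=M'] -> C1=S, others downsized to S] -> [S,S,I] [MISS #2: read from I]
Op 3: C2 read [C2 read from I: others=['C0=S', 'C1=S'] -> C2=S, others downsized to S] -> [S,S,S] [MISS #3: read from I]
Op 4: C0 write [C0 write: invalidate ['C1=S', 'C2=S'] -> C0=M] -> [M,I,I] [MISS #4: write from S]
Op 5: C2 write [C2 write: invalidate ['C0=M'] -> C2=M] -> [I,I,M] [MISS #5: write from I]
Op 6: C1 read [C1 read from I: others=['C2=M'] -> C1=S, others downsized to S] -> [I,S,S] [MISS #6: read from I]
Op 7: C2 read [C2 read: already in S, no change] -> [I,S,S] [hit: read from S]
Op 8: C2 read [C2 read: already in S, no change] -> [I,S,S] [hit: read from S]
Op 9: C2 write [C2 write: invalidate ['C1=S'] -> C2=M] -> [I,I,M] [MISS #7: write from S]
Op 10: C0 write [C0 write: invalidate ['C2=M'] -> C0=M] -> [M,I,I] [MISS #8: write from I]
Op 11: C0 write [C0 write: already M (modified), no change] -> [M,I,I] [hit: write from M]

Answer: 8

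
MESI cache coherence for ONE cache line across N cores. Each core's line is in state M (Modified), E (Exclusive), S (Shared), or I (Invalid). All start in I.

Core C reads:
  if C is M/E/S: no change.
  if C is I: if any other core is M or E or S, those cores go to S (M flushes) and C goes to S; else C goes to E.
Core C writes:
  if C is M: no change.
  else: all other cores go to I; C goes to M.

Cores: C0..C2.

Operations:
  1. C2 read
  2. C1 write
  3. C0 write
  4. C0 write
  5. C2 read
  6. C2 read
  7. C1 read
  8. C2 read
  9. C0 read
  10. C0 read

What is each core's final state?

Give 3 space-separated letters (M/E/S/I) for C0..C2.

Op 1: C2 read [C2 read from I: no other sharers -> C2=E (exclusive)] -> [I,I,E]
Op 2: C1 write [C1 write: invalidate ['C2=E'] -> C1=M] -> [I,M,I]
Op 3: C0 write [C0 write: invalidate ['C1=M'] -> C0=M] -> [M,I,I]
Op 4: C0 write [C0 write: already M (modified), no change] -> [M,I,I]
Op 5: C2 read [C2 read from I: others=['C0=M'] -> C2=S, others downsized to S] -> [S,I,S]
Op 6: C2 read [C2 read: already in S, no change] -> [S,I,S]
Op 7: C1 read [C1 read from I: others=['C0=S', 'C2=S'] -> C1=S, others downsized to S] -> [S,S,S]
Op 8: C2 read [C2 read: already in S, no change] -> [S,S,S]
Op 9: C0 read [C0 read: already in S, no change] -> [S,S,S]
Op 10: C0 read [C0 read: already in S, no change] -> [S,S,S]

Answer: S S S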